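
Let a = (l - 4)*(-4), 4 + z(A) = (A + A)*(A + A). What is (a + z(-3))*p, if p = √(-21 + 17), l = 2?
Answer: 80*I ≈ 80.0*I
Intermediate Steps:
z(A) = -4 + 4*A² (z(A) = -4 + (A + A)*(A + A) = -4 + (2*A)*(2*A) = -4 + 4*A²)
p = 2*I (p = √(-4) = 2*I ≈ 2.0*I)
a = 8 (a = (2 - 4)*(-4) = -2*(-4) = 8)
(a + z(-3))*p = (8 + (-4 + 4*(-3)²))*(2*I) = (8 + (-4 + 4*9))*(2*I) = (8 + (-4 + 36))*(2*I) = (8 + 32)*(2*I) = 40*(2*I) = 80*I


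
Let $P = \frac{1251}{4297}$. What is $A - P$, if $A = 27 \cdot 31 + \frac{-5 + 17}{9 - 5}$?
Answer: $\frac{3608229}{4297} \approx 839.71$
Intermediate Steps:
$A = 840$ ($A = 837 + \frac{12}{4} = 837 + 12 \cdot \frac{1}{4} = 837 + 3 = 840$)
$P = \frac{1251}{4297}$ ($P = 1251 \cdot \frac{1}{4297} = \frac{1251}{4297} \approx 0.29113$)
$A - P = 840 - \frac{1251}{4297} = \frac{3608229}{4297}$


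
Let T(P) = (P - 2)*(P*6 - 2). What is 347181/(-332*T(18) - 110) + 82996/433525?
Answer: -103769789753/244153476550 ≈ -0.42502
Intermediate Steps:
T(P) = (-2 + P)*(-2 + 6*P) (T(P) = (-2 + P)*(6*P - 2) = (-2 + P)*(-2 + 6*P))
347181/(-332*T(18) - 110) + 82996/433525 = 347181/(-332*(4 - 14*18 + 6*18**2) - 110) + 82996/433525 = 347181/(-332*(4 - 252 + 6*324) - 110) + 82996*(1/433525) = 347181/(-332*(4 - 252 + 1944) - 110) + 82996/433525 = 347181/(-332*1696 - 110) + 82996/433525 = 347181/(-563072 - 110) + 82996/433525 = 347181/(-563182) + 82996/433525 = 347181*(-1/563182) + 82996/433525 = -347181/563182 + 82996/433525 = -103769789753/244153476550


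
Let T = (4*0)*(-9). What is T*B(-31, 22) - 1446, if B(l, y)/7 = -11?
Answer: -1446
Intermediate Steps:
T = 0 (T = 0*(-9) = 0)
B(l, y) = -77 (B(l, y) = 7*(-11) = -77)
T*B(-31, 22) - 1446 = 0*(-77) - 1446 = 0 - 1446 = -1446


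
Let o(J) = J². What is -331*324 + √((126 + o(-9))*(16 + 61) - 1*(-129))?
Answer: -107244 + 2*√4017 ≈ -1.0712e+5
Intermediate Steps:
-331*324 + √((126 + o(-9))*(16 + 61) - 1*(-129)) = -331*324 + √((126 + (-9)²)*(16 + 61) - 1*(-129)) = -107244 + √((126 + 81)*77 + 129) = -107244 + √(207*77 + 129) = -107244 + √(15939 + 129) = -107244 + √16068 = -107244 + 2*√4017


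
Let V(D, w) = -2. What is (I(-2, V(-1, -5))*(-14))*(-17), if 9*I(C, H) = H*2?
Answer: -952/9 ≈ -105.78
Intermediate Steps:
I(C, H) = 2*H/9 (I(C, H) = (H*2)/9 = (2*H)/9 = 2*H/9)
(I(-2, V(-1, -5))*(-14))*(-17) = (((2/9)*(-2))*(-14))*(-17) = -4/9*(-14)*(-17) = (56/9)*(-17) = -952/9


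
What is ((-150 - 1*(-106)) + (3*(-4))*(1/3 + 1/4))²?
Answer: 2601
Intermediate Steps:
((-150 - 1*(-106)) + (3*(-4))*(1/3 + 1/4))² = ((-150 + 106) - 12*(1*(⅓) + 1*(¼)))² = (-44 - 12*(⅓ + ¼))² = (-44 - 12*7/12)² = (-44 - 7)² = (-51)² = 2601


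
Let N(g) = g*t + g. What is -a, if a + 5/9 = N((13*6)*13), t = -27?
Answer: 237281/9 ≈ 26365.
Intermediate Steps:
N(g) = -26*g (N(g) = g*(-27) + g = -27*g + g = -26*g)
a = -237281/9 (a = -5/9 - 26*13*6*13 = -5/9 - 2028*13 = -5/9 - 26*1014 = -5/9 - 26364 = -237281/9 ≈ -26365.)
-a = -1*(-237281/9) = 237281/9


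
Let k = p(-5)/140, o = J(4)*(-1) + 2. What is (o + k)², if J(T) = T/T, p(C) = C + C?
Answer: 169/196 ≈ 0.86224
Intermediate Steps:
p(C) = 2*C
J(T) = 1
o = 1 (o = 1*(-1) + 2 = -1 + 2 = 1)
k = -1/14 (k = (2*(-5))/140 = -10*1/140 = -1/14 ≈ -0.071429)
(o + k)² = (1 - 1/14)² = (13/14)² = 169/196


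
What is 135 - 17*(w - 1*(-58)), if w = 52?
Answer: -1735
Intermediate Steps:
135 - 17*(w - 1*(-58)) = 135 - 17*(52 - 1*(-58)) = 135 - 17*(52 + 58) = 135 - 17*110 = 135 - 1870 = -1735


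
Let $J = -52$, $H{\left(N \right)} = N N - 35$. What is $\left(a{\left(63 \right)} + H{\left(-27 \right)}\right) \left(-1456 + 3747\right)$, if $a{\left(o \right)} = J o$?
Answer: $-5915362$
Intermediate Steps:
$H{\left(N \right)} = -35 + N^{2}$ ($H{\left(N \right)} = N^{2} - 35 = -35 + N^{2}$)
$a{\left(o \right)} = - 52 o$
$\left(a{\left(63 \right)} + H{\left(-27 \right)}\right) \left(-1456 + 3747\right) = \left(\left(-52\right) 63 - \left(35 - \left(-27\right)^{2}\right)\right) \left(-1456 + 3747\right) = \left(-3276 + \left(-35 + 729\right)\right) 2291 = \left(-3276 + 694\right) 2291 = \left(-2582\right) 2291 = -5915362$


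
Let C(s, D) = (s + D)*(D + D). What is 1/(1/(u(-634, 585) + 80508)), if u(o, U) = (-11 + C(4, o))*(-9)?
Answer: -7108953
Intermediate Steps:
C(s, D) = 2*D*(D + s) (C(s, D) = (D + s)*(2*D) = 2*D*(D + s))
u(o, U) = 99 - 18*o*(4 + o) (u(o, U) = (-11 + 2*o*(o + 4))*(-9) = (-11 + 2*o*(4 + o))*(-9) = 99 - 18*o*(4 + o))
1/(1/(u(-634, 585) + 80508)) = 1/(1/((99 - 18*(-634)*(4 - 634)) + 80508)) = 1/(1/((99 - 18*(-634)*(-630)) + 80508)) = 1/(1/((99 - 7189560) + 80508)) = 1/(1/(-7189461 + 80508)) = 1/(1/(-7108953)) = 1/(-1/7108953) = -7108953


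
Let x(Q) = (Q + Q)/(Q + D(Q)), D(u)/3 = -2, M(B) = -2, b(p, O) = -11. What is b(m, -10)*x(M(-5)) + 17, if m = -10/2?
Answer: 23/2 ≈ 11.500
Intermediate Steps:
m = -5 (m = -10*½ = -5)
D(u) = -6 (D(u) = 3*(-2) = -6)
x(Q) = 2*Q/(-6 + Q) (x(Q) = (Q + Q)/(Q - 6) = (2*Q)/(-6 + Q) = 2*Q/(-6 + Q))
b(m, -10)*x(M(-5)) + 17 = -22*(-2)/(-6 - 2) + 17 = -22*(-2)/(-8) + 17 = -22*(-2)*(-1)/8 + 17 = -11*½ + 17 = -11/2 + 17 = 23/2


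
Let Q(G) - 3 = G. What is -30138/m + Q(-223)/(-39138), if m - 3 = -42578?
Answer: 54041252/75740925 ≈ 0.71350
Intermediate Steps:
m = -42575 (m = 3 - 42578 = -42575)
Q(G) = 3 + G
-30138/m + Q(-223)/(-39138) = -30138/(-42575) + (3 - 223)/(-39138) = -30138*(-1/42575) - 220*(-1/39138) = 30138/42575 + 10/1779 = 54041252/75740925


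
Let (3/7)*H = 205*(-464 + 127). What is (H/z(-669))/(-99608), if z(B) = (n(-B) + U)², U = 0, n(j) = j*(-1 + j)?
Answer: 483595/59678876046635136 ≈ 8.1033e-12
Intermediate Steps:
z(B) = B²*(-1 - B)² (z(B) = ((-B)*(-1 - B) + 0)² = (-B*(-1 - B) + 0)² = (-B*(-1 - B))² = B²*(-1 - B)²)
H = -483595/3 (H = 7*(205*(-464 + 127))/3 = 7*(205*(-337))/3 = (7/3)*(-69085) = -483595/3 ≈ -1.6120e+5)
(H/z(-669))/(-99608) = -483595*1/(447561*(1 - 669)²)/3/(-99608) = -483595/(3*(447561*(-668)²))*(-1/99608) = -483595/(3*(447561*446224))*(-1/99608) = -483595/3/199712459664*(-1/99608) = -483595/3*1/199712459664*(-1/99608) = -483595/599137378992*(-1/99608) = 483595/59678876046635136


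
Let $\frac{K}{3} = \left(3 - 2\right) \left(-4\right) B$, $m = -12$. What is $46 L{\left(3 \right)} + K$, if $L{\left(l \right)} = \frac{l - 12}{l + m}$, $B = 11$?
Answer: $-86$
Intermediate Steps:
$L{\left(l \right)} = 1$ ($L{\left(l \right)} = \frac{l - 12}{l - 12} = \frac{-12 + l}{-12 + l} = 1$)
$K = -132$ ($K = 3 \left(3 - 2\right) \left(-4\right) 11 = 3 \cdot 1 \left(-4\right) 11 = 3 \left(\left(-4\right) 11\right) = 3 \left(-44\right) = -132$)
$46 L{\left(3 \right)} + K = 46 \cdot 1 - 132 = 46 - 132 = -86$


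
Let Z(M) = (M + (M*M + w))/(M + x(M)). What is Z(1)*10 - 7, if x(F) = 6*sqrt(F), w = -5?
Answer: -79/7 ≈ -11.286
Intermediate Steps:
Z(M) = (-5 + M + M**2)/(M + 6*sqrt(M)) (Z(M) = (M + (M*M - 5))/(M + 6*sqrt(M)) = (M + (M**2 - 5))/(M + 6*sqrt(M)) = (M + (-5 + M**2))/(M + 6*sqrt(M)) = (-5 + M + M**2)/(M + 6*sqrt(M)))
Z(1)*10 - 7 = ((-5 + 1 + 1**2)/(1 + 6*sqrt(1)))*10 - 7 = ((-5 + 1 + 1)/(1 + 6*1))*10 - 7 = (-3/(1 + 6))*10 - 7 = (-3/7)*10 - 7 = ((1/7)*(-3))*10 - 7 = -3/7*10 - 7 = -30/7 - 7 = -79/7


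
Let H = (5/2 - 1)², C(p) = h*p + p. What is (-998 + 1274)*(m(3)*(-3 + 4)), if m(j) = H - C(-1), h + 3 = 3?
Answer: 897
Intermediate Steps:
h = 0 (h = -3 + 3 = 0)
C(p) = p (C(p) = 0*p + p = 0 + p = p)
H = 9/4 (H = (5*(½) - 1)² = (5/2 - 1)² = (3/2)² = 9/4 ≈ 2.2500)
m(j) = 13/4 (m(j) = 9/4 - 1*(-1) = 9/4 + 1 = 13/4)
(-998 + 1274)*(m(3)*(-3 + 4)) = (-998 + 1274)*(13*(-3 + 4)/4) = 276*((13/4)*1) = 276*(13/4) = 897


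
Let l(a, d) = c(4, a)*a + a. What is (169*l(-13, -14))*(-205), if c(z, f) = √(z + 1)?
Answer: 450385 + 450385*√5 ≈ 1.4575e+6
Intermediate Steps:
c(z, f) = √(1 + z)
l(a, d) = a + a*√5 (l(a, d) = √(1 + 4)*a + a = √5*a + a = a*√5 + a = a + a*√5)
(169*l(-13, -14))*(-205) = (169*(-13*(1 + √5)))*(-205) = (169*(-13 - 13*√5))*(-205) = (-2197 - 2197*√5)*(-205) = 450385 + 450385*√5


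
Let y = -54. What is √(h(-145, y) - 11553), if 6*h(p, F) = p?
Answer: I*√416778/6 ≈ 107.6*I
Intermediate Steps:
h(p, F) = p/6
√(h(-145, y) - 11553) = √((⅙)*(-145) - 11553) = √(-145/6 - 11553) = √(-69463/6) = I*√416778/6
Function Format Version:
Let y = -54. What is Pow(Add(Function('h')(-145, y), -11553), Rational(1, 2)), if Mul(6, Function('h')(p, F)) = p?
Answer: Mul(Rational(1, 6), I, Pow(416778, Rational(1, 2))) ≈ Mul(107.60, I)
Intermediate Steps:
Function('h')(p, F) = Mul(Rational(1, 6), p)
Pow(Add(Function('h')(-145, y), -11553), Rational(1, 2)) = Pow(Add(Mul(Rational(1, 6), -145), -11553), Rational(1, 2)) = Pow(Add(Rational(-145, 6), -11553), Rational(1, 2)) = Pow(Rational(-69463, 6), Rational(1, 2)) = Mul(Rational(1, 6), I, Pow(416778, Rational(1, 2)))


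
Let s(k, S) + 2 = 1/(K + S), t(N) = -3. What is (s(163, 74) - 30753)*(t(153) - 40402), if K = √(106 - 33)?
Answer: 6714066162355/5403 + 40405*√73/5403 ≈ 1.2427e+9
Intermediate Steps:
K = √73 ≈ 8.5440
s(k, S) = -2 + 1/(S + √73) (s(k, S) = -2 + 1/(√73 + S) = -2 + 1/(S + √73))
(s(163, 74) - 30753)*(t(153) - 40402) = ((1 - 2*74 - 2*√73)/(74 + √73) - 30753)*(-3 - 40402) = ((1 - 148 - 2*√73)/(74 + √73) - 30753)*(-40405) = ((-147 - 2*√73)/(74 + √73) - 30753)*(-40405) = (-30753 + (-147 - 2*√73)/(74 + √73))*(-40405) = 1242574965 - 40405*(-147 - 2*√73)/(74 + √73)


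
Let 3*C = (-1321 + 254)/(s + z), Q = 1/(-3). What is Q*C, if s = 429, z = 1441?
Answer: 97/1530 ≈ 0.063399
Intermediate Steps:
Q = -1/3 ≈ -0.33333
C = -97/510 (C = ((-1321 + 254)/(429 + 1441))/3 = (-1067/1870)/3 = (-1067*1/1870)/3 = (1/3)*(-97/170) = -97/510 ≈ -0.19020)
Q*C = -1/3*(-97/510) = 97/1530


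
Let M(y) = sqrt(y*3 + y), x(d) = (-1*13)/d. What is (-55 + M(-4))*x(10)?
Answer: 143/2 - 26*I/5 ≈ 71.5 - 5.2*I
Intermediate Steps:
x(d) = -13/d
M(y) = 2*sqrt(y) (M(y) = sqrt(3*y + y) = sqrt(4*y) = 2*sqrt(y))
(-55 + M(-4))*x(10) = (-55 + 2*sqrt(-4))*(-13/10) = (-55 + 2*(2*I))*(-13*1/10) = (-55 + 4*I)*(-13/10) = 143/2 - 26*I/5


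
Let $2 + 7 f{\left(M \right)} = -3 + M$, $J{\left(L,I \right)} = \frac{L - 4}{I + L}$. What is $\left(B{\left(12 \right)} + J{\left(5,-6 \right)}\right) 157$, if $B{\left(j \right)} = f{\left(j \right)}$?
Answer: $0$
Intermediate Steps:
$J{\left(L,I \right)} = \frac{-4 + L}{I + L}$
$f{\left(M \right)} = - \frac{5}{7} + \frac{M}{7}$ ($f{\left(M \right)} = - \frac{2}{7} + \frac{-3 + M}{7} = - \frac{2}{7} + \left(- \frac{3}{7} + \frac{M}{7}\right) = - \frac{5}{7} + \frac{M}{7}$)
$B{\left(j \right)} = - \frac{5}{7} + \frac{j}{7}$
$\left(B{\left(12 \right)} + J{\left(5,-6 \right)}\right) 157 = \left(\left(- \frac{5}{7} + \frac{1}{7} \cdot 12\right) + \frac{-4 + 5}{-6 + 5}\right) 157 = \left(\left(- \frac{5}{7} + \frac{12}{7}\right) + \frac{1}{-1} \cdot 1\right) 157 = \left(1 - 1\right) 157 = 0 \cdot 157 = 0$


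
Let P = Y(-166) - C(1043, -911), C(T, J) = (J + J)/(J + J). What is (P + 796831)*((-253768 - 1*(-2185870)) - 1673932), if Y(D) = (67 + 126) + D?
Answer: 205724571690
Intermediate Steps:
Y(D) = 193 + D
C(T, J) = 1 (C(T, J) = (2*J)/((2*J)) = (2*J)*(1/(2*J)) = 1)
P = 26 (P = (193 - 166) - 1*1 = 27 - 1 = 26)
(P + 796831)*((-253768 - 1*(-2185870)) - 1673932) = (26 + 796831)*((-253768 - 1*(-2185870)) - 1673932) = 796857*((-253768 + 2185870) - 1673932) = 796857*(1932102 - 1673932) = 796857*258170 = 205724571690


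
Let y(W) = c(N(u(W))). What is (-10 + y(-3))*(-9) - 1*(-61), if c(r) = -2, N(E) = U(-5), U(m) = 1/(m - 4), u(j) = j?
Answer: 169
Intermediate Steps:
U(m) = 1/(-4 + m)
N(E) = -⅑ (N(E) = 1/(-4 - 5) = 1/(-9) = -⅑)
y(W) = -2
(-10 + y(-3))*(-9) - 1*(-61) = (-10 - 2)*(-9) - 1*(-61) = -12*(-9) + 61 = 108 + 61 = 169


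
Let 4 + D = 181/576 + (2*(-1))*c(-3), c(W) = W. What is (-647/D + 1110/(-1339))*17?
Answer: -8508286446/1784887 ≈ -4766.9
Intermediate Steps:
D = 1333/576 (D = -4 + (181/576 + (2*(-1))*(-3)) = -4 + (181*(1/576) - 2*(-3)) = -4 + (181/576 + 6) = -4 + 3637/576 = 1333/576 ≈ 2.3142)
(-647/D + 1110/(-1339))*17 = (-647/1333/576 + 1110/(-1339))*17 = (-647*576/1333 + 1110*(-1/1339))*17 = (-372672/1333 - 1110/1339)*17 = -500487438/1784887*17 = -8508286446/1784887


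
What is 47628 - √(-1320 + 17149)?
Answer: 47628 - √15829 ≈ 47502.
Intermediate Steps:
47628 - √(-1320 + 17149) = 47628 - √15829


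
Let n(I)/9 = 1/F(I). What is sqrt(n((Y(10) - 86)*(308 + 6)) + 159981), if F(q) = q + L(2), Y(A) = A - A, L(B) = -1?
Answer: 4*sqrt(7291834226655)/27005 ≈ 399.98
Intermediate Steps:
Y(A) = 0
F(q) = -1 + q (F(q) = q - 1 = -1 + q)
n(I) = 9/(-1 + I)
sqrt(n((Y(10) - 86)*(308 + 6)) + 159981) = sqrt(9/(-1 + (0 - 86)*(308 + 6)) + 159981) = sqrt(9/(-1 - 86*314) + 159981) = sqrt(9/(-1 - 27004) + 159981) = sqrt(9/(-27005) + 159981) = sqrt(9*(-1/27005) + 159981) = sqrt(-9/27005 + 159981) = sqrt(4320286896/27005) = 4*sqrt(7291834226655)/27005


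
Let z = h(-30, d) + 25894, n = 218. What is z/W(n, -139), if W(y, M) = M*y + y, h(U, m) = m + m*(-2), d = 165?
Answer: -25729/30084 ≈ -0.85524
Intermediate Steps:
h(U, m) = -m (h(U, m) = m - 2*m = -m)
W(y, M) = y + M*y
z = 25729 (z = -1*165 + 25894 = -165 + 25894 = 25729)
z/W(n, -139) = 25729/((218*(1 - 139))) = 25729/((218*(-138))) = 25729/(-30084) = 25729*(-1/30084) = -25729/30084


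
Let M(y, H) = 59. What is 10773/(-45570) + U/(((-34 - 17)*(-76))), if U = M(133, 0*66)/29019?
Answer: -28850451671/122038243740 ≈ -0.23640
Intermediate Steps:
U = 59/29019 ≈ 0.0020332
10773/(-45570) + U/(((-34 - 17)*(-76))) = 10773/(-45570) + 59/(29019*(((-34 - 17)*(-76)))) = 10773*(-1/45570) + 59/(29019*((-51*(-76)))) = -513/2170 + (59/29019)/3876 = -513/2170 + (59/29019)*(1/3876) = -513/2170 + 59/112477644 = -28850451671/122038243740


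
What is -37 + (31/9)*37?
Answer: 814/9 ≈ 90.444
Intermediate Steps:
-37 + (31/9)*37 = -37 + 1147/9 = 814/9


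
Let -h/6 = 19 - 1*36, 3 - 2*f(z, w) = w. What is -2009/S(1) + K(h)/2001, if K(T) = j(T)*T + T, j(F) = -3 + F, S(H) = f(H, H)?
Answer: -1336603/667 ≈ -2003.9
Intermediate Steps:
f(z, w) = 3/2 - w/2
S(H) = 3/2 - H/2
h = 102 (h = -6*(19 - 1*36) = -6*(19 - 36) = -6*(-17) = 102)
K(T) = T + T*(-3 + T) (K(T) = (-3 + T)*T + T = T*(-3 + T) + T = T + T*(-3 + T))
-2009/S(1) + K(h)/2001 = -2009/(3/2 - 1/2*1) + (102*(-2 + 102))/2001 = -2009/(3/2 - 1/2) + (102*100)*(1/2001) = -2009/1 + 10200*(1/2001) = -2009*1 + 3400/667 = -2009 + 3400/667 = -1336603/667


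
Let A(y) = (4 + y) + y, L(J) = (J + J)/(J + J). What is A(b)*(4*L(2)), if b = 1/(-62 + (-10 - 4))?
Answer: 302/19 ≈ 15.895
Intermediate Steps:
L(J) = 1 (L(J) = (2*J)/((2*J)) = (2*J)*(1/(2*J)) = 1)
b = -1/76 (b = 1/(-62 - 14) = 1/(-76) = -1/76 ≈ -0.013158)
A(y) = 4 + 2*y
A(b)*(4*L(2)) = (4 + 2*(-1/76))*(4*1) = (4 - 1/38)*4 = (151/38)*4 = 302/19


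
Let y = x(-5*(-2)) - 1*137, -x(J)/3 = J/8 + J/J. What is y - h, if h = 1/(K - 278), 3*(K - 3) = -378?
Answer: -230571/1604 ≈ -143.75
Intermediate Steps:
x(J) = -3 - 3*J/8 (x(J) = -3*(J/8 + J/J) = -3*(J*(1/8) + 1) = -3*(J/8 + 1) = -3*(1 + J/8) = -3 - 3*J/8)
K = -123 (K = 3 + (1/3)*(-378) = 3 - 126 = -123)
y = -575/4 (y = (-3 - (-15)*(-2)/8) - 1*137 = (-3 - 3/8*10) - 137 = (-3 - 15/4) - 137 = -27/4 - 137 = -575/4 ≈ -143.75)
h = -1/401 (h = 1/(-123 - 278) = 1/(-401) = -1/401 ≈ -0.0024938)
y - h = -575/4 - 1*(-1/401) = -575/4 + 1/401 = -230571/1604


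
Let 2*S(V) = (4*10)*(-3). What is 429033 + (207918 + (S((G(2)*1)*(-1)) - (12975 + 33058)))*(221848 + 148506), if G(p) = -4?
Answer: 59932965083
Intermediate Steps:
S(V) = -60 (S(V) = ((4*10)*(-3))/2 = (40*(-3))/2 = (½)*(-120) = -60)
429033 + (207918 + (S((G(2)*1)*(-1)) - (12975 + 33058)))*(221848 + 148506) = 429033 + (207918 + (-60 - (12975 + 33058)))*(221848 + 148506) = 429033 + (207918 + (-60 - 1*46033))*370354 = 429033 + (207918 + (-60 - 46033))*370354 = 429033 + (207918 - 46093)*370354 = 429033 + 161825*370354 = 429033 + 59932536050 = 59932965083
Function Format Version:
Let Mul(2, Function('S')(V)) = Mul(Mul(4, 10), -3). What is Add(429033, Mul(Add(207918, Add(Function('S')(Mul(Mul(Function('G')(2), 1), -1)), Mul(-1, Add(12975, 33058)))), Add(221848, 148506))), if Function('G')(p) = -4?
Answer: 59932965083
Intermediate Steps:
Function('S')(V) = -60 (Function('S')(V) = Mul(Rational(1, 2), Mul(Mul(4, 10), -3)) = Mul(Rational(1, 2), Mul(40, -3)) = Mul(Rational(1, 2), -120) = -60)
Add(429033, Mul(Add(207918, Add(Function('S')(Mul(Mul(Function('G')(2), 1), -1)), Mul(-1, Add(12975, 33058)))), Add(221848, 148506))) = Add(429033, Mul(Add(207918, Add(-60, Mul(-1, Add(12975, 33058)))), Add(221848, 148506))) = Add(429033, Mul(Add(207918, Add(-60, Mul(-1, 46033))), 370354)) = Add(429033, Mul(Add(207918, Add(-60, -46033)), 370354)) = Add(429033, Mul(Add(207918, -46093), 370354)) = Add(429033, Mul(161825, 370354)) = Add(429033, 59932536050) = 59932965083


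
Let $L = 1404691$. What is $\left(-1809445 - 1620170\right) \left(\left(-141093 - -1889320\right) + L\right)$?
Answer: $-10813294866570$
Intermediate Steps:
$\left(-1809445 - 1620170\right) \left(\left(-141093 - -1889320\right) + L\right) = \left(-1809445 - 1620170\right) \left(\left(-141093 - -1889320\right) + 1404691\right) = - 3429615 \left(\left(-141093 + 1889320\right) + 1404691\right) = - 3429615 \left(1748227 + 1404691\right) = \left(-3429615\right) 3152918 = -10813294866570$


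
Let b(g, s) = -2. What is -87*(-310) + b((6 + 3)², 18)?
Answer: 26968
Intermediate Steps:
-87*(-310) + b((6 + 3)², 18) = -87*(-310) - 2 = 26970 - 2 = 26968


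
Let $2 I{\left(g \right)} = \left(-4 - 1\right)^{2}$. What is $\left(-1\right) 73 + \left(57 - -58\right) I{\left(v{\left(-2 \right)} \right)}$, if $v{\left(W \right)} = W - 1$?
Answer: $\frac{2729}{2} \approx 1364.5$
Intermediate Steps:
$v{\left(W \right)} = -1 + W$
$I{\left(g \right)} = \frac{25}{2}$ ($I{\left(g \right)} = \frac{\left(-4 - 1\right)^{2}}{2} = \frac{\left(-5\right)^{2}}{2} = \frac{1}{2} \cdot 25 = \frac{25}{2}$)
$\left(-1\right) 73 + \left(57 - -58\right) I{\left(v{\left(-2 \right)} \right)} = \left(-1\right) 73 + \left(57 - -58\right) \frac{25}{2} = -73 + \left(57 + 58\right) \frac{25}{2} = -73 + 115 \cdot \frac{25}{2} = -73 + \frac{2875}{2} = \frac{2729}{2}$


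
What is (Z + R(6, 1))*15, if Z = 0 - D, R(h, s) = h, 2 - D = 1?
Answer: 75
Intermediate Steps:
D = 1 (D = 2 - 1*1 = 2 - 1 = 1)
Z = -1 (Z = 0 - 1*1 = 0 - 1 = -1)
(Z + R(6, 1))*15 = (-1 + 6)*15 = 5*15 = 75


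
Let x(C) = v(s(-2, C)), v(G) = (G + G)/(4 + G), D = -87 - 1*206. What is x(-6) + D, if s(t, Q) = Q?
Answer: -287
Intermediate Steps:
D = -293 (D = -87 - 206 = -293)
v(G) = 2*G/(4 + G) (v(G) = (2*G)/(4 + G) = 2*G/(4 + G))
x(C) = 2*C/(4 + C)
x(-6) + D = 2*(-6)/(4 - 6) - 293 = 2*(-6)/(-2) - 293 = 2*(-6)*(-½) - 293 = 6 - 293 = -287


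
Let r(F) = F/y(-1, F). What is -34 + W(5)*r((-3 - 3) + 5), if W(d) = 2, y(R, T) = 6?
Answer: -103/3 ≈ -34.333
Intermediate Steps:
r(F) = F/6
-34 + W(5)*r((-3 - 3) + 5) = -34 + 2*(((-3 - 3) + 5)/6) = -34 + 2*((-6 + 5)/6) = -34 + 2*((⅙)*(-1)) = -34 + 2*(-⅙) = -34 - ⅓ = -103/3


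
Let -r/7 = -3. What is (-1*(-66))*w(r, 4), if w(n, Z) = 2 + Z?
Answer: 396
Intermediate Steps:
r = 21 (r = -7*(-3) = 21)
(-1*(-66))*w(r, 4) = (-1*(-66))*(2 + 4) = 66*6 = 396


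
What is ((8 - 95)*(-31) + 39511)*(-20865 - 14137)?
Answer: -1477364416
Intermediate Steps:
((8 - 95)*(-31) + 39511)*(-20865 - 14137) = (-87*(-31) + 39511)*(-35002) = (2697 + 39511)*(-35002) = 42208*(-35002) = -1477364416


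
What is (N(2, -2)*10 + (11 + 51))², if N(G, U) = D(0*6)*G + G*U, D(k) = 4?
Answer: 10404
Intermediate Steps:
N(G, U) = 4*G + G*U
(N(2, -2)*10 + (11 + 51))² = ((2*(4 - 2))*10 + (11 + 51))² = ((2*2)*10 + 62)² = (4*10 + 62)² = (40 + 62)² = 102² = 10404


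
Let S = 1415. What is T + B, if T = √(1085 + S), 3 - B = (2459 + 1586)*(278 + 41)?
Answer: -1290302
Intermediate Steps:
B = -1290352 (B = 3 - (2459 + 1586)*(278 + 41) = 3 - 4045*319 = 3 - 1*1290355 = 3 - 1290355 = -1290352)
T = 50 (T = √(1085 + 1415) = √2500 = 50)
T + B = 50 - 1290352 = -1290302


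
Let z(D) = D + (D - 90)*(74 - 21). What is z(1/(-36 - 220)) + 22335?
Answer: 2248293/128 ≈ 17565.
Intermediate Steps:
z(D) = -4770 + 54*D (z(D) = D + (-90 + D)*53 = D + (-4770 + 53*D) = -4770 + 54*D)
z(1/(-36 - 220)) + 22335 = (-4770 + 54/(-36 - 220)) + 22335 = (-4770 + 54/(-256)) + 22335 = (-4770 + 54*(-1/256)) + 22335 = (-4770 - 27/128) + 22335 = -610587/128 + 22335 = 2248293/128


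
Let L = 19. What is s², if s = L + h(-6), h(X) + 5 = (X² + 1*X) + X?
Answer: 1444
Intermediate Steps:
h(X) = -5 + X² + 2*X (h(X) = -5 + ((X² + 1*X) + X) = -5 + ((X² + X) + X) = -5 + ((X + X²) + X) = -5 + (X² + 2*X) = -5 + X² + 2*X)
s = 38 (s = 19 + (-5 + (-6)² + 2*(-6)) = 19 + (-5 + 36 - 12) = 19 + 19 = 38)
s² = 38² = 1444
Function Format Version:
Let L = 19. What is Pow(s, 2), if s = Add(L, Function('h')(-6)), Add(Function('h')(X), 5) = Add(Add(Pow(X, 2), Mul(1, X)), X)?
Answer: 1444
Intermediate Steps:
Function('h')(X) = Add(-5, Pow(X, 2), Mul(2, X)) (Function('h')(X) = Add(-5, Add(Add(Pow(X, 2), Mul(1, X)), X)) = Add(-5, Add(Add(Pow(X, 2), X), X)) = Add(-5, Add(Add(X, Pow(X, 2)), X)) = Add(-5, Add(Pow(X, 2), Mul(2, X))) = Add(-5, Pow(X, 2), Mul(2, X)))
s = 38 (s = Add(19, Add(-5, Pow(-6, 2), Mul(2, -6))) = Add(19, Add(-5, 36, -12)) = Add(19, 19) = 38)
Pow(s, 2) = Pow(38, 2) = 1444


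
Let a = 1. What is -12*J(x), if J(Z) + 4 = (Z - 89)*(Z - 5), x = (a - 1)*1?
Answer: -5292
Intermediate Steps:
x = 0 (x = (1 - 1)*1 = 0*1 = 0)
J(Z) = -4 + (-89 + Z)*(-5 + Z) (J(Z) = -4 + (Z - 89)*(Z - 5) = -4 + (-89 + Z)*(-5 + Z))
-12*J(x) = -12*(441 + 0² - 94*0) = -12*(441 + 0 + 0) = -12*441 = -5292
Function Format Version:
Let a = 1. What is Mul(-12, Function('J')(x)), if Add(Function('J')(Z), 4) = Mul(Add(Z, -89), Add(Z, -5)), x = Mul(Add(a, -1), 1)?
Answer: -5292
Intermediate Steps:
x = 0 (x = Mul(Add(1, -1), 1) = Mul(0, 1) = 0)
Function('J')(Z) = Add(-4, Mul(Add(-89, Z), Add(-5, Z))) (Function('J')(Z) = Add(-4, Mul(Add(Z, -89), Add(Z, -5))) = Add(-4, Mul(Add(-89, Z), Add(-5, Z))))
Mul(-12, Function('J')(x)) = Mul(-12, Add(441, Pow(0, 2), Mul(-94, 0))) = Mul(-12, Add(441, 0, 0)) = Mul(-12, 441) = -5292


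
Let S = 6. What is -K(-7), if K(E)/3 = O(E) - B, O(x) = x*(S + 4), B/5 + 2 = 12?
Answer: 360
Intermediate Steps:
B = 50 (B = -10 + 5*12 = -10 + 60 = 50)
O(x) = 10*x (O(x) = x*(6 + 4) = x*10 = 10*x)
K(E) = -150 + 30*E (K(E) = 3*(10*E - 1*50) = 3*(10*E - 50) = 3*(-50 + 10*E) = -150 + 30*E)
-K(-7) = -(-150 + 30*(-7)) = -(-150 - 210) = -1*(-360) = 360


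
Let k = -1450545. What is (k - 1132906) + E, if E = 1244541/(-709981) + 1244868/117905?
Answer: -216260746481016152/83710309805 ≈ -2.5834e+6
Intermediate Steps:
E = 737095020903/83710309805 (E = 1244541*(-1/709981) + 1244868*(1/117905) = -1244541/709981 + 1244868/117905 = 737095020903/83710309805 ≈ 8.8053)
(k - 1132906) + E = (-1450545 - 1132906) + 737095020903/83710309805 = -2583451 + 737095020903/83710309805 = -216260746481016152/83710309805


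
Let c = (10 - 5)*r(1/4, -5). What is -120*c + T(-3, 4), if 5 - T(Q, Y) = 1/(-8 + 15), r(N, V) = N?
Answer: -1016/7 ≈ -145.14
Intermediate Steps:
T(Q, Y) = 34/7 (T(Q, Y) = 5 - 1/(-8 + 15) = 5 - 1/7 = 5 - 1*⅐ = 5 - ⅐ = 34/7)
c = 5/4 (c = (10 - 5)/4 = 5*(¼) = 5/4 ≈ 1.2500)
-120*c + T(-3, 4) = -120*5/4 + 34/7 = -150 + 34/7 = -1016/7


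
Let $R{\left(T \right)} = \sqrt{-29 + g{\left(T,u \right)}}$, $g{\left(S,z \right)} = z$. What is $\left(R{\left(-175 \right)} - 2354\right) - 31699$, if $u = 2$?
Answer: $-34053 + 3 i \sqrt{3} \approx -34053.0 + 5.1962 i$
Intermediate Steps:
$R{\left(T \right)} = 3 i \sqrt{3}$ ($R{\left(T \right)} = \sqrt{-29 + 2} = \sqrt{-27} = 3 i \sqrt{3}$)
$\left(R{\left(-175 \right)} - 2354\right) - 31699 = \left(3 i \sqrt{3} - 2354\right) - 31699 = \left(-2354 + 3 i \sqrt{3}\right) - 31699 = -34053 + 3 i \sqrt{3}$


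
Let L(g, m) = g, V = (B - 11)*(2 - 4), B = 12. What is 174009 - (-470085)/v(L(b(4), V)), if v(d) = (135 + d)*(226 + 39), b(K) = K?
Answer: 1282018320/7367 ≈ 1.7402e+5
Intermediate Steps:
V = -2 (V = (12 - 11)*(2 - 4) = 1*(-2) = -2)
v(d) = 35775 + 265*d (v(d) = (135 + d)*265 = 35775 + 265*d)
174009 - (-470085)/v(L(b(4), V)) = 174009 - (-470085)/(35775 + 265*4) = 174009 - (-470085)/(35775 + 1060) = 174009 - (-470085)/36835 = 174009 - 1*(-94017/7367) = 174009 + 94017/7367 = 1282018320/7367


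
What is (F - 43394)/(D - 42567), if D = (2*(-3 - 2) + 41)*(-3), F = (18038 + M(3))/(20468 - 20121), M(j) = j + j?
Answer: 21671/21330 ≈ 1.0160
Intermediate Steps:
M(j) = 2*j
F = 52 (F = (18038 + 2*3)/(20468 - 20121) = (18038 + 6)/347 = 18044*(1/347) = 52)
D = -93 (D = (2*(-5) + 41)*(-3) = (-10 + 41)*(-3) = 31*(-3) = -93)
(F - 43394)/(D - 42567) = (52 - 43394)/(-93 - 42567) = -43342/(-42660) = -43342*(-1/42660) = 21671/21330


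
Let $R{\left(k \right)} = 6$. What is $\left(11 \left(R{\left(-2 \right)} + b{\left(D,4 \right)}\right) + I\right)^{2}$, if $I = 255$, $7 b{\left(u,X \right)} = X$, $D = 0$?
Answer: $\frac{5248681}{49} \approx 1.0712 \cdot 10^{5}$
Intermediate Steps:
$b{\left(u,X \right)} = \frac{X}{7}$
$\left(11 \left(R{\left(-2 \right)} + b{\left(D,4 \right)}\right) + I\right)^{2} = \left(11 \left(6 + \frac{1}{7} \cdot 4\right) + 255\right)^{2} = \left(11 \left(6 + \frac{4}{7}\right) + 255\right)^{2} = \left(11 \cdot \frac{46}{7} + 255\right)^{2} = \left(\frac{506}{7} + 255\right)^{2} = \left(\frac{2291}{7}\right)^{2} = \frac{5248681}{49}$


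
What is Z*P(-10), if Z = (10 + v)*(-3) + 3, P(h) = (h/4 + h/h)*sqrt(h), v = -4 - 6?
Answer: -9*I*sqrt(10)/2 ≈ -14.23*I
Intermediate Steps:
v = -10
P(h) = sqrt(h)*(1 + h/4) (P(h) = (h*(1/4) + 1)*sqrt(h) = (h/4 + 1)*sqrt(h) = (1 + h/4)*sqrt(h) = sqrt(h)*(1 + h/4))
Z = 3 (Z = (10 - 10)*(-3) + 3 = 0*(-3) + 3 = 0 + 3 = 3)
Z*P(-10) = 3*(sqrt(-10)*(4 - 10)/4) = 3*((1/4)*(I*sqrt(10))*(-6)) = 3*(-3*I*sqrt(10)/2) = -9*I*sqrt(10)/2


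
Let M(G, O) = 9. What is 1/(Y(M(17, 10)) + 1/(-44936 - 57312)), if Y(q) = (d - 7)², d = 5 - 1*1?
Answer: 102248/920231 ≈ 0.11111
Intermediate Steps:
d = 4 (d = 5 - 1 = 4)
Y(q) = 9 (Y(q) = (4 - 7)² = (-3)² = 9)
1/(Y(M(17, 10)) + 1/(-44936 - 57312)) = 1/(9 + 1/(-44936 - 57312)) = 1/(9 + 1/(-102248)) = 1/(9 - 1/102248) = 1/(920231/102248) = 102248/920231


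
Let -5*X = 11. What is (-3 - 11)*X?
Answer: 154/5 ≈ 30.800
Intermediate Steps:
X = -11/5 (X = -1/5*11 = -11/5 ≈ -2.2000)
(-3 - 11)*X = (-3 - 11)*(-11/5) = -14*(-11/5) = 154/5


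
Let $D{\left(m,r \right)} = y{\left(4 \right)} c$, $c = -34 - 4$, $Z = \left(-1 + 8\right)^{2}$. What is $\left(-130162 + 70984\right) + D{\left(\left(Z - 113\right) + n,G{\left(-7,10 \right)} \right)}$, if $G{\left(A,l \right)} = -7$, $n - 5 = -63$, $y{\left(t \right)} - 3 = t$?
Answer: $-59444$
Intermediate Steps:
$y{\left(t \right)} = 3 + t$
$Z = 49$ ($Z = 7^{2} = 49$)
$c = -38$ ($c = -34 - 4 = -38$)
$n = -58$ ($n = 5 - 63 = -58$)
$D{\left(m,r \right)} = -266$ ($D{\left(m,r \right)} = \left(3 + 4\right) \left(-38\right) = 7 \left(-38\right) = -266$)
$\left(-130162 + 70984\right) + D{\left(\left(Z - 113\right) + n,G{\left(-7,10 \right)} \right)} = \left(-130162 + 70984\right) - 266 = -59178 - 266 = -59444$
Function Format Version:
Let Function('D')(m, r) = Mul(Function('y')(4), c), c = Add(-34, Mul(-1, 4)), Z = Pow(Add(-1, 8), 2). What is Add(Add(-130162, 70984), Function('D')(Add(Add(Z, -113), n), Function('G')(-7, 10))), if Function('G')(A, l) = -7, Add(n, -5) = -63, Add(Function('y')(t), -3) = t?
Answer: -59444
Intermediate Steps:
Function('y')(t) = Add(3, t)
Z = 49 (Z = Pow(7, 2) = 49)
c = -38 (c = Add(-34, -4) = -38)
n = -58 (n = Add(5, -63) = -58)
Function('D')(m, r) = -266 (Function('D')(m, r) = Mul(Add(3, 4), -38) = Mul(7, -38) = -266)
Add(Add(-130162, 70984), Function('D')(Add(Add(Z, -113), n), Function('G')(-7, 10))) = Add(Add(-130162, 70984), -266) = Add(-59178, -266) = -59444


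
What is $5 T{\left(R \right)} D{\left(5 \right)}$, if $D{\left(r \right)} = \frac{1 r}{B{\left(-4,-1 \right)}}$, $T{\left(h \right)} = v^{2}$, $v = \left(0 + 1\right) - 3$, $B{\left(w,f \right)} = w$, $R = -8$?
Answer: $-25$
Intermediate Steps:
$v = -2$ ($v = 1 - 3 = -2$)
$T{\left(h \right)} = 4$ ($T{\left(h \right)} = \left(-2\right)^{2} = 4$)
$D{\left(r \right)} = - \frac{r}{4}$ ($D{\left(r \right)} = \frac{1 r}{-4} = r \left(- \frac{1}{4}\right) = - \frac{r}{4}$)
$5 T{\left(R \right)} D{\left(5 \right)} = 5 \cdot 4 \left(\left(- \frac{1}{4}\right) 5\right) = 20 \left(- \frac{5}{4}\right) = -25$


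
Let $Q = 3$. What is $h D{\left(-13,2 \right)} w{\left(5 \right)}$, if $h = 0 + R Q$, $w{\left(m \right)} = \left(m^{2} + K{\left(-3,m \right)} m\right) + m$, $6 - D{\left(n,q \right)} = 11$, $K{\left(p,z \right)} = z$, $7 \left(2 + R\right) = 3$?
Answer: $\frac{9075}{7} \approx 1296.4$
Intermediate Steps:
$R = - \frac{11}{7}$ ($R = -2 + \frac{1}{7} \cdot 3 = -2 + \frac{3}{7} = - \frac{11}{7} \approx -1.5714$)
$D{\left(n,q \right)} = -5$ ($D{\left(n,q \right)} = 6 - 11 = -5$)
$w{\left(m \right)} = m + 2 m^{2}$ ($w{\left(m \right)} = \left(m^{2} + m m\right) + m = \left(m^{2} + m^{2}\right) + m = 2 m^{2} + m = m + 2 m^{2}$)
$h = - \frac{33}{7}$ ($h = 0 - \frac{33}{7} = - \frac{33}{7} \approx -4.7143$)
$h D{\left(-13,2 \right)} w{\left(5 \right)} = \left(- \frac{33}{7}\right) \left(-5\right) 5 \left(1 + 2 \cdot 5\right) = \frac{165 \cdot 5 \left(1 + 10\right)}{7} = \frac{165 \cdot 5 \cdot 11}{7} = \frac{165}{7} \cdot 55 = \frac{9075}{7}$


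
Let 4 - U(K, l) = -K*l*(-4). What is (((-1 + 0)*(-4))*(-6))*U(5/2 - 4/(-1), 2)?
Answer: 1152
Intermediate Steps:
U(K, l) = 4 - 4*K*l (U(K, l) = 4 - (-K*l)*(-4) = 4 - 4*K*l)
(((-1 + 0)*(-4))*(-6))*U(5/2 - 4/(-1), 2) = (((-1 + 0)*(-4))*(-6))*(4 - 4*(5/2 - 4/(-1))*2) = (-1*(-4)*(-6))*(4 - 4*(5*(1/2) - 4*(-1))*2) = (4*(-6))*(4 - 4*(5/2 + 4)*2) = -24*(4 - 4*13/2*2) = -24*(4 - 52) = -24*(-48) = 1152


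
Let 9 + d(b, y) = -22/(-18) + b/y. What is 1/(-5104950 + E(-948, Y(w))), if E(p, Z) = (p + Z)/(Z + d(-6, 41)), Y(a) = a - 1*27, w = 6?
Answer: -10673/54484773789 ≈ -1.9589e-7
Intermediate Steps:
Y(a) = -27 + a (Y(a) = a - 27 = -27 + a)
d(b, y) = -70/9 + b/y (d(b, y) = -9 + (-22/(-18) + b/y) = -9 + (-22*(-1/18) + b/y) = -9 + (11/9 + b/y) = -70/9 + b/y)
E(p, Z) = (Z + p)/(-2924/369 + Z) (E(p, Z) = (p + Z)/(Z + (-70/9 - 6/41)) = (Z + p)/(Z + (-70/9 - 6*1/41)) = (Z + p)/(Z + (-70/9 - 6/41)) = (Z + p)/(Z - 2924/369) = (Z + p)/(-2924/369 + Z))
1/(-5104950 + E(-948, Y(w))) = 1/(-5104950 + 369*((-27 + 6) - 948)/(-2924 + 369*(-27 + 6))) = 1/(-5104950 + 369*(-21 - 948)/(-2924 + 369*(-21))) = 1/(-5104950 + 369*(-969)/(-2924 - 7749)) = 1/(-5104950 + 369*(-969)/(-10673)) = 1/(-5104950 + 369*(-1/10673)*(-969)) = 1/(-5104950 + 357561/10673) = 1/(-54484773789/10673) = -10673/54484773789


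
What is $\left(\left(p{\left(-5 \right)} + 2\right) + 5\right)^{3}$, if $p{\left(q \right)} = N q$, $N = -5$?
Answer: $32768$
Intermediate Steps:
$p{\left(q \right)} = - 5 q$
$\left(\left(p{\left(-5 \right)} + 2\right) + 5\right)^{3} = \left(\left(\left(-5\right) \left(-5\right) + 2\right) + 5\right)^{3} = \left(\left(25 + 2\right) + 5\right)^{3} = \left(27 + 5\right)^{3} = 32^{3} = 32768$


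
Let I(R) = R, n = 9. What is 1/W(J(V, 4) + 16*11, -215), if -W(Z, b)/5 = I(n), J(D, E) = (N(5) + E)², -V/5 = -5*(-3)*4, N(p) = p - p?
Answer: -1/45 ≈ -0.022222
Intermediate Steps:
N(p) = 0
V = -300 (V = -5*(-5*(-3))*4 = -75*4 = -5*60 = -300)
J(D, E) = E² (J(D, E) = (0 + E)² = E²)
W(Z, b) = -45 (W(Z, b) = -5*9 = -45)
1/W(J(V, 4) + 16*11, -215) = 1/(-45) = -1/45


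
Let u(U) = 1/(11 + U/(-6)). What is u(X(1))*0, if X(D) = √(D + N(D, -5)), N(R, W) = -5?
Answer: 0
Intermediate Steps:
X(D) = √(-5 + D) (X(D) = √(D - 5) = √(-5 + D))
u(U) = 1/(11 - U/6) (u(U) = 1/(11 + U*(-⅙)) = 1/(11 - U/6))
u(X(1))*0 = -6/(-66 + √(-5 + 1))*0 = -6/(-66 + √(-4))*0 = -6*(-66 - 2*I)/4360*0 = -3*(-66 - 2*I)/2180*0 = 0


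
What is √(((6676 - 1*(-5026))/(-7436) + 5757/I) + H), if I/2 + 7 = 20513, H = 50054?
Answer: √430388178334610287/2932358 ≈ 223.72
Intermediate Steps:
I = 41012 (I = -14 + 2*20513 = -14 + 41026 = 41012)
√(((6676 - 1*(-5026))/(-7436) + 5757/I) + H) = √(((6676 - 1*(-5026))/(-7436) + 5757/41012) + 50054) = √(((6676 + 5026)*(-1/7436) + 5757*(1/41012)) + 50054) = √((11702*(-1/7436) + 5757/41012) + 50054) = √((-5851/3718 + 5757/41012) + 50054) = √(-109278343/76241308 + 50054) = √(3816073152289/76241308) = √430388178334610287/2932358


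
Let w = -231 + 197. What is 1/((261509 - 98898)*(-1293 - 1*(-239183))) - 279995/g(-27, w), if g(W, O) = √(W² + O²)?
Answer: 1/38683530790 - 1931*√1885/13 ≈ -6449.0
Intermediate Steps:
w = -34
g(W, O) = √(O² + W²)
1/((261509 - 98898)*(-1293 - 1*(-239183))) - 279995/g(-27, w) = 1/((261509 - 98898)*(-1293 - 1*(-239183))) - 279995/√((-34)² + (-27)²) = 1/(162611*(-1293 + 239183)) - 279995/√(1156 + 729) = (1/162611)/237890 - 279995*√1885/1885 = (1/162611)*(1/237890) - 1931*√1885/13 = 1/38683530790 - 1931*√1885/13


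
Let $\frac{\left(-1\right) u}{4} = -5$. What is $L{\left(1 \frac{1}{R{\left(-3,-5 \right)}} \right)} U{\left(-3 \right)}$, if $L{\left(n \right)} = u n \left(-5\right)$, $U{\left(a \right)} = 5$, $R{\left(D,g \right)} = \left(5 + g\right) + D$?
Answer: $\frac{500}{3} \approx 166.67$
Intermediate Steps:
$u = 20$ ($u = \left(-4\right) \left(-5\right) = 20$)
$R{\left(D,g \right)} = 5 + D + g$
$L{\left(n \right)} = - 100 n$ ($L{\left(n \right)} = 20 n \left(-5\right) = - 100 n$)
$L{\left(1 \frac{1}{R{\left(-3,-5 \right)}} \right)} U{\left(-3 \right)} = - 100 \cdot 1 \frac{1}{5 - 3 - 5} \cdot 5 = - 100 \cdot 1 \frac{1}{-3} \cdot 5 = - 100 \cdot 1 \left(- \frac{1}{3}\right) 5 = \left(-100\right) \left(- \frac{1}{3}\right) 5 = \frac{100}{3} \cdot 5 = \frac{500}{3}$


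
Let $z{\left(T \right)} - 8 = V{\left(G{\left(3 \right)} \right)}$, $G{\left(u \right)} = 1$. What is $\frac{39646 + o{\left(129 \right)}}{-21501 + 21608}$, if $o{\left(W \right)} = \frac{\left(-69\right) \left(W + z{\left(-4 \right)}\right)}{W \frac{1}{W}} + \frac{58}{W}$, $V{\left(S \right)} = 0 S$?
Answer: $\frac{3894955}{13803} \approx 282.18$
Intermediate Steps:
$V{\left(S \right)} = 0$
$z{\left(T \right)} = 8$ ($z{\left(T \right)} = 8 + 0 = 8$)
$o{\left(W \right)} = -552 - 69 W + \frac{58}{W}$ ($o{\left(W \right)} = \frac{\left(-69\right) \left(W + 8\right)}{W \frac{1}{W}} + \frac{58}{W} = \frac{\left(-69\right) \left(8 + W\right)}{1} + \frac{58}{W} = \left(-552 - 69 W\right) 1 + \frac{58}{W} = \left(-552 - 69 W\right) + \frac{58}{W} = -552 - 69 W + \frac{58}{W}$)
$\frac{39646 + o{\left(129 \right)}}{-21501 + 21608} = \frac{39646 - \left(9453 - \frac{58}{129}\right)}{-21501 + 21608} = \frac{39646 - \frac{1219379}{129}}{107} = \left(39646 - \frac{1219379}{129}\right) \frac{1}{107} = \frac{3894955}{129} \cdot \frac{1}{107} = \frac{3894955}{13803}$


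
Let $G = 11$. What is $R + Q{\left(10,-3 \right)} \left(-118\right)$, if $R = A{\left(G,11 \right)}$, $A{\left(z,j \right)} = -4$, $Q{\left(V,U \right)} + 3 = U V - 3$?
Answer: $4244$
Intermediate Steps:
$Q{\left(V,U \right)} = -6 + U V$ ($Q{\left(V,U \right)} = -3 + \left(U V - 3\right) = -3 + \left(-3 + U V\right) = -6 + U V$)
$R = -4$
$R + Q{\left(10,-3 \right)} \left(-118\right) = -4 + \left(-6 - 30\right) \left(-118\right) = -4 - -4248 = -4 + 4248 = 4244$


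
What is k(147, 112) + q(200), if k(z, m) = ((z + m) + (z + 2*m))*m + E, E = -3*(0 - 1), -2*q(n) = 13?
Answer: 141113/2 ≈ 70557.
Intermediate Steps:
q(n) = -13/2 (q(n) = -½*13 = -13/2)
E = 3 (E = -3*(-1) = 3)
k(z, m) = 3 + m*(2*z + 3*m) (k(z, m) = ((z + m) + (z + 2*m))*m + 3 = ((m + z) + (z + 2*m))*m + 3 = (2*z + 3*m)*m + 3 = m*(2*z + 3*m) + 3 = 3 + m*(2*z + 3*m))
k(147, 112) + q(200) = (3 + 3*112² + 2*112*147) - 13/2 = (3 + 3*12544 + 32928) - 13/2 = (3 + 37632 + 32928) - 13/2 = 70563 - 13/2 = 141113/2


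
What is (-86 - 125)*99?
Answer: -20889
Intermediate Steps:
(-86 - 125)*99 = -211*99 = -20889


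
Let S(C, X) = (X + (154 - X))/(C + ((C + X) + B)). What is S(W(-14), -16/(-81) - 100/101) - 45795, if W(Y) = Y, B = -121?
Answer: -56120880009/1225453 ≈ -45796.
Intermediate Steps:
S(C, X) = 154/(-121 + X + 2*C) (S(C, X) = (X + (154 - X))/(C + ((C + X) - 121)) = 154/(C + (-121 + C + X)) = 154/(-121 + X + 2*C))
S(W(-14), -16/(-81) - 100/101) - 45795 = 154/(-121 + (-16/(-81) - 100/101) + 2*(-14)) - 45795 = 154/(-121 + (-16*(-1/81) - 100*1/101) - 28) - 45795 = 154/(-121 + (16/81 - 100/101) - 28) - 45795 = 154/(-121 - 6484/8181 - 28) - 45795 = 154/(-1225453/8181) - 45795 = 154*(-8181/1225453) - 45795 = -1259874/1225453 - 45795 = -56120880009/1225453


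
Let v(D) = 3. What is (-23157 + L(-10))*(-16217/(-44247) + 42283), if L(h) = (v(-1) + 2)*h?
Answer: -43418257522426/44247 ≈ -9.8127e+8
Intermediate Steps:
L(h) = 5*h (L(h) = (3 + 2)*h = 5*h)
(-23157 + L(-10))*(-16217/(-44247) + 42283) = (-23157 + 5*(-10))*(-16217/(-44247) + 42283) = (-23157 - 50)*(-16217*(-1/44247) + 42283) = -23207*(16217/44247 + 42283) = -23207*1870912118/44247 = -43418257522426/44247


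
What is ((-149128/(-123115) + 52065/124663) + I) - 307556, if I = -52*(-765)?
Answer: -4109770318638781/15347885245 ≈ -2.6777e+5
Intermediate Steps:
I = 39780
((-149128/(-123115) + 52065/124663) + I) - 307556 = ((-149128/(-123115) + 52065/124663) + 39780) - 307556 = ((-149128*(-1/123115) + 52065*(1/124663)) + 39780) - 307556 = ((149128/123115 + 52065/124663) + 39780) - 307556 = (25000726339/15347885245 + 39780) - 307556 = 610563875772439/15347885245 - 307556 = -4109770318638781/15347885245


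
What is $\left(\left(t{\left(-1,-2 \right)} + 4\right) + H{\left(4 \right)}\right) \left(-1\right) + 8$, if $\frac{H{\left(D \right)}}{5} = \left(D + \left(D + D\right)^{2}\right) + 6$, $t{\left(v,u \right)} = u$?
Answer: $-364$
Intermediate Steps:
$H{\left(D \right)} = 30 + 5 D + 20 D^{2}$ ($H{\left(D \right)} = 5 \left(\left(D + \left(D + D\right)^{2}\right) + 6\right) = 5 \left(\left(D + \left(2 D\right)^{2}\right) + 6\right) = 5 \left(\left(D + 4 D^{2}\right) + 6\right) = 5 \left(6 + D + 4 D^{2}\right) = 30 + 5 D + 20 D^{2}$)
$\left(\left(t{\left(-1,-2 \right)} + 4\right) + H{\left(4 \right)}\right) \left(-1\right) + 8 = \left(\left(-2 + 4\right) + \left(30 + 5 \cdot 4 + 20 \cdot 4^{2}\right)\right) \left(-1\right) + 8 = \left(2 + \left(30 + 20 + 20 \cdot 16\right)\right) \left(-1\right) + 8 = \left(2 + \left(30 + 20 + 320\right)\right) \left(-1\right) + 8 = \left(2 + 370\right) \left(-1\right) + 8 = 372 \left(-1\right) + 8 = -372 + 8 = -364$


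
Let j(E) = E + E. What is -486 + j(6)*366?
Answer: 3906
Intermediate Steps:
j(E) = 2*E
-486 + j(6)*366 = -486 + (2*6)*366 = -486 + 12*366 = -486 + 4392 = 3906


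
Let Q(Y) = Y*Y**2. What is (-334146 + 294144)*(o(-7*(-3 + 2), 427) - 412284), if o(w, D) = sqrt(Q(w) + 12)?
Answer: 16492184568 - 40002*sqrt(355) ≈ 1.6491e+10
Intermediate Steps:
Q(Y) = Y**3
o(w, D) = sqrt(12 + w**3) (o(w, D) = sqrt(w**3 + 12) = sqrt(12 + w**3))
(-334146 + 294144)*(o(-7*(-3 + 2), 427) - 412284) = (-334146 + 294144)*(sqrt(12 + (-7*(-3 + 2))**3) - 412284) = -40002*(sqrt(12 + (-7*(-1))**3) - 412284) = -40002*(sqrt(12 + 7**3) - 412284) = -40002*(sqrt(12 + 343) - 412284) = -40002*(sqrt(355) - 412284) = -40002*(-412284 + sqrt(355)) = 16492184568 - 40002*sqrt(355)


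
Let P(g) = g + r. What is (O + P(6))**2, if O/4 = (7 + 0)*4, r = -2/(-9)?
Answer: 1132096/81 ≈ 13977.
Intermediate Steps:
r = 2/9 (r = -2*(-1/9) = 2/9 ≈ 0.22222)
P(g) = 2/9 + g (P(g) = g + 2/9 = 2/9 + g)
O = 112 (O = 4*((7 + 0)*4) = 4*(7*4) = 4*28 = 112)
(O + P(6))**2 = (112 + (2/9 + 6))**2 = (112 + 56/9)**2 = (1064/9)**2 = 1132096/81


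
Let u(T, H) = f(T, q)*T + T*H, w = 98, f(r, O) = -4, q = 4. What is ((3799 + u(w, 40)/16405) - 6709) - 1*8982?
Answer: -195084732/16405 ≈ -11892.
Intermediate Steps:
u(T, H) = -4*T + H*T (u(T, H) = -4*T + T*H = -4*T + H*T)
((3799 + u(w, 40)/16405) - 6709) - 1*8982 = ((3799 + (98*(-4 + 40))/16405) - 6709) - 1*8982 = ((3799 + (98*36)*(1/16405)) - 6709) - 8982 = ((3799 + 3528*(1/16405)) - 6709) - 8982 = ((3799 + 3528/16405) - 6709) - 8982 = (62326123/16405 - 6709) - 8982 = -47735022/16405 - 8982 = -195084732/16405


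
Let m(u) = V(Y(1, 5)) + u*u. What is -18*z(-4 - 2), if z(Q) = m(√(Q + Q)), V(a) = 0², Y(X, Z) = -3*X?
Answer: 216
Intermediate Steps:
V(a) = 0
m(u) = u² (m(u) = 0 + u*u = 0 + u² = u²)
z(Q) = 2*Q (z(Q) = (√(Q + Q))² = (√(2*Q))² = (√2*√Q)² = 2*Q)
-18*z(-4 - 2) = -36*(-4 - 2) = -36*(-6) = -18*(-12) = 216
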